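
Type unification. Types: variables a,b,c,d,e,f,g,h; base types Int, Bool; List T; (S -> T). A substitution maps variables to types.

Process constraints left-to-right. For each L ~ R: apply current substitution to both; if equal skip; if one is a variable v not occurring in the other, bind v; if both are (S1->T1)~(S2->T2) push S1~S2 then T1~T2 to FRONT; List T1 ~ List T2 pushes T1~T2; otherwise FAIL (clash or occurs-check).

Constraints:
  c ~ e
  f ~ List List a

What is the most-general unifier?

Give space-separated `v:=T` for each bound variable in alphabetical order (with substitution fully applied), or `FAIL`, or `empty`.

step 1: unify c ~ e  [subst: {-} | 1 pending]
  bind c := e
step 2: unify f ~ List List a  [subst: {c:=e} | 0 pending]
  bind f := List List a

Answer: c:=e f:=List List a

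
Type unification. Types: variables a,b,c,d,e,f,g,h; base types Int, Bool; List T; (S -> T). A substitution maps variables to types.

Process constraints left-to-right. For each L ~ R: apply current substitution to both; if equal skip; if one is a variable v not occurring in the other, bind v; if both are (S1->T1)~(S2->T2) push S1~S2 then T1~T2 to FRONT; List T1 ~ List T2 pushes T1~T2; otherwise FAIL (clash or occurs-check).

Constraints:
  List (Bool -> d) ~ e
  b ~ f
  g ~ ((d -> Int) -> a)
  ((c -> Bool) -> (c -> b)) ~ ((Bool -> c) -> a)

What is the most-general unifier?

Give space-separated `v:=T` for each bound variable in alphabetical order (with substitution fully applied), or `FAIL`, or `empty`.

step 1: unify List (Bool -> d) ~ e  [subst: {-} | 3 pending]
  bind e := List (Bool -> d)
step 2: unify b ~ f  [subst: {e:=List (Bool -> d)} | 2 pending]
  bind b := f
step 3: unify g ~ ((d -> Int) -> a)  [subst: {e:=List (Bool -> d), b:=f} | 1 pending]
  bind g := ((d -> Int) -> a)
step 4: unify ((c -> Bool) -> (c -> f)) ~ ((Bool -> c) -> a)  [subst: {e:=List (Bool -> d), b:=f, g:=((d -> Int) -> a)} | 0 pending]
  -> decompose arrow: push (c -> Bool)~(Bool -> c), (c -> f)~a
step 5: unify (c -> Bool) ~ (Bool -> c)  [subst: {e:=List (Bool -> d), b:=f, g:=((d -> Int) -> a)} | 1 pending]
  -> decompose arrow: push c~Bool, Bool~c
step 6: unify c ~ Bool  [subst: {e:=List (Bool -> d), b:=f, g:=((d -> Int) -> a)} | 2 pending]
  bind c := Bool
step 7: unify Bool ~ Bool  [subst: {e:=List (Bool -> d), b:=f, g:=((d -> Int) -> a), c:=Bool} | 1 pending]
  -> identical, skip
step 8: unify (Bool -> f) ~ a  [subst: {e:=List (Bool -> d), b:=f, g:=((d -> Int) -> a), c:=Bool} | 0 pending]
  bind a := (Bool -> f)

Answer: a:=(Bool -> f) b:=f c:=Bool e:=List (Bool -> d) g:=((d -> Int) -> (Bool -> f))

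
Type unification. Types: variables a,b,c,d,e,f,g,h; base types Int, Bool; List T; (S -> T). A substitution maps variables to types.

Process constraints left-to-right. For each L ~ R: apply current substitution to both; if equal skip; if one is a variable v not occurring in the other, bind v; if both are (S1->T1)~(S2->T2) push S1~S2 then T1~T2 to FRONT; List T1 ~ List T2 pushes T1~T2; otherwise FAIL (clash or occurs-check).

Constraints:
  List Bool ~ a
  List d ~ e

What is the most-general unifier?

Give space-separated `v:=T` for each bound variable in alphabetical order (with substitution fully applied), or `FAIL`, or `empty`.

step 1: unify List Bool ~ a  [subst: {-} | 1 pending]
  bind a := List Bool
step 2: unify List d ~ e  [subst: {a:=List Bool} | 0 pending]
  bind e := List d

Answer: a:=List Bool e:=List d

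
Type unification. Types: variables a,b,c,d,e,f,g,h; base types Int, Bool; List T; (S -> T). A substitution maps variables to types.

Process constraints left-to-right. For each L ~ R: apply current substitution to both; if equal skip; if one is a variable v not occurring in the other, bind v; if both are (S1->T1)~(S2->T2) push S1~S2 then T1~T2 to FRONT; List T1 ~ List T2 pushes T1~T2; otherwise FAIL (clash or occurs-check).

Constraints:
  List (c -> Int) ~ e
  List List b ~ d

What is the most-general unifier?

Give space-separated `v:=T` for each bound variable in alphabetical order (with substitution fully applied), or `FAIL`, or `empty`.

step 1: unify List (c -> Int) ~ e  [subst: {-} | 1 pending]
  bind e := List (c -> Int)
step 2: unify List List b ~ d  [subst: {e:=List (c -> Int)} | 0 pending]
  bind d := List List b

Answer: d:=List List b e:=List (c -> Int)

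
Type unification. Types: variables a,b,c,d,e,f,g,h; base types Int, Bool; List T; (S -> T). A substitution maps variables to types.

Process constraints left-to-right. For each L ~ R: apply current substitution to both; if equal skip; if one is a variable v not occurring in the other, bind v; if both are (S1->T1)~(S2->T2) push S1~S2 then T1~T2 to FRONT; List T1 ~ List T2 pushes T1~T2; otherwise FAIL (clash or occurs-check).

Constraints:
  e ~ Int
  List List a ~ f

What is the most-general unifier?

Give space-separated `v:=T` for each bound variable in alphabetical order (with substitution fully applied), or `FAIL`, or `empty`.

step 1: unify e ~ Int  [subst: {-} | 1 pending]
  bind e := Int
step 2: unify List List a ~ f  [subst: {e:=Int} | 0 pending]
  bind f := List List a

Answer: e:=Int f:=List List a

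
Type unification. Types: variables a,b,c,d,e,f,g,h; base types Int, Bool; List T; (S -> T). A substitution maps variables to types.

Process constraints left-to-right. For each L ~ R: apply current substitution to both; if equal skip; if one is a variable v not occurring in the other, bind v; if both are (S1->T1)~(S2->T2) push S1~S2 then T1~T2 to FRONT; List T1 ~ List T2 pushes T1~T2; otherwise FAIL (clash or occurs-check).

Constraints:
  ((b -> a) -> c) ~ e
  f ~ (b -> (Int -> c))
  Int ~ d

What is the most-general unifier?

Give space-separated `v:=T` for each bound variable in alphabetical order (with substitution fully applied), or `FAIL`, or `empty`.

Answer: d:=Int e:=((b -> a) -> c) f:=(b -> (Int -> c))

Derivation:
step 1: unify ((b -> a) -> c) ~ e  [subst: {-} | 2 pending]
  bind e := ((b -> a) -> c)
step 2: unify f ~ (b -> (Int -> c))  [subst: {e:=((b -> a) -> c)} | 1 pending]
  bind f := (b -> (Int -> c))
step 3: unify Int ~ d  [subst: {e:=((b -> a) -> c), f:=(b -> (Int -> c))} | 0 pending]
  bind d := Int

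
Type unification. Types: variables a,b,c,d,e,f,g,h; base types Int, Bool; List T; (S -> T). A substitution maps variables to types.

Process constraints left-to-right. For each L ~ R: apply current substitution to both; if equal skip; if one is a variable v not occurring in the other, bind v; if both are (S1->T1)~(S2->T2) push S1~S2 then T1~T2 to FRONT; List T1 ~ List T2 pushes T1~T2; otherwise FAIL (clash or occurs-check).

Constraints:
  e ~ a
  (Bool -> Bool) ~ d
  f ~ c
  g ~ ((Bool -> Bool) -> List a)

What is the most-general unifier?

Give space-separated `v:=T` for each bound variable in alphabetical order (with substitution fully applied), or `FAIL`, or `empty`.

Answer: d:=(Bool -> Bool) e:=a f:=c g:=((Bool -> Bool) -> List a)

Derivation:
step 1: unify e ~ a  [subst: {-} | 3 pending]
  bind e := a
step 2: unify (Bool -> Bool) ~ d  [subst: {e:=a} | 2 pending]
  bind d := (Bool -> Bool)
step 3: unify f ~ c  [subst: {e:=a, d:=(Bool -> Bool)} | 1 pending]
  bind f := c
step 4: unify g ~ ((Bool -> Bool) -> List a)  [subst: {e:=a, d:=(Bool -> Bool), f:=c} | 0 pending]
  bind g := ((Bool -> Bool) -> List a)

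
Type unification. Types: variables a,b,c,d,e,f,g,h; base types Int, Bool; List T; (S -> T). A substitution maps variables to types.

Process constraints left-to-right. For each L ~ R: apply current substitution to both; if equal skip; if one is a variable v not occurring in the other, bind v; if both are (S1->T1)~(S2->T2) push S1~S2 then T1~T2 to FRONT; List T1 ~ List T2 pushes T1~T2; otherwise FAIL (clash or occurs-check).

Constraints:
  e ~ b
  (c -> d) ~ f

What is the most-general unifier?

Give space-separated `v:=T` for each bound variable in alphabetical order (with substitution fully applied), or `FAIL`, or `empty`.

Answer: e:=b f:=(c -> d)

Derivation:
step 1: unify e ~ b  [subst: {-} | 1 pending]
  bind e := b
step 2: unify (c -> d) ~ f  [subst: {e:=b} | 0 pending]
  bind f := (c -> d)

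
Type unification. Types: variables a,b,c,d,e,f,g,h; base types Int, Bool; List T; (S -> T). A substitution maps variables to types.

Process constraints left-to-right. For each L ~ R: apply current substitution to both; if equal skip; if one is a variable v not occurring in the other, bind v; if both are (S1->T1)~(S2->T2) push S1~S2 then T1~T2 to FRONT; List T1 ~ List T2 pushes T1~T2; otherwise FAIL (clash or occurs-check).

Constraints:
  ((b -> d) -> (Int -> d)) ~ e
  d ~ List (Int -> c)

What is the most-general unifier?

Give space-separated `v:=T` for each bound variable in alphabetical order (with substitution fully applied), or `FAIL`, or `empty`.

step 1: unify ((b -> d) -> (Int -> d)) ~ e  [subst: {-} | 1 pending]
  bind e := ((b -> d) -> (Int -> d))
step 2: unify d ~ List (Int -> c)  [subst: {e:=((b -> d) -> (Int -> d))} | 0 pending]
  bind d := List (Int -> c)

Answer: d:=List (Int -> c) e:=((b -> List (Int -> c)) -> (Int -> List (Int -> c)))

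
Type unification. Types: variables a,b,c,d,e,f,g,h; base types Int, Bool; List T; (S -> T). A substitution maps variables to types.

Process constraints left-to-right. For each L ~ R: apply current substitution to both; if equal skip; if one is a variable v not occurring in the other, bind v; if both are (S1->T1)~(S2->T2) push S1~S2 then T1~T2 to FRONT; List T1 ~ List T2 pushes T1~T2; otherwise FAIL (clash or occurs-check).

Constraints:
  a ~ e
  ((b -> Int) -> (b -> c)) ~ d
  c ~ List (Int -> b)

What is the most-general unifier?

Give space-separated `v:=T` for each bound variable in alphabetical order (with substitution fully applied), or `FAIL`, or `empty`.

Answer: a:=e c:=List (Int -> b) d:=((b -> Int) -> (b -> List (Int -> b)))

Derivation:
step 1: unify a ~ e  [subst: {-} | 2 pending]
  bind a := e
step 2: unify ((b -> Int) -> (b -> c)) ~ d  [subst: {a:=e} | 1 pending]
  bind d := ((b -> Int) -> (b -> c))
step 3: unify c ~ List (Int -> b)  [subst: {a:=e, d:=((b -> Int) -> (b -> c))} | 0 pending]
  bind c := List (Int -> b)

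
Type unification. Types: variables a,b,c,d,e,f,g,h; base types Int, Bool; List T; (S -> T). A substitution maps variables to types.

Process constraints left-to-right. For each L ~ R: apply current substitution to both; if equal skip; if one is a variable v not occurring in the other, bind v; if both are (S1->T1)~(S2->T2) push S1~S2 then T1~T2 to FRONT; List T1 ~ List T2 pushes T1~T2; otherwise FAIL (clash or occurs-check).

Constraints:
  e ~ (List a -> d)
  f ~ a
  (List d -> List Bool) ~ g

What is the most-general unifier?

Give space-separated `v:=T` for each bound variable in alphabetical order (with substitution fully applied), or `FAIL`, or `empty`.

step 1: unify e ~ (List a -> d)  [subst: {-} | 2 pending]
  bind e := (List a -> d)
step 2: unify f ~ a  [subst: {e:=(List a -> d)} | 1 pending]
  bind f := a
step 3: unify (List d -> List Bool) ~ g  [subst: {e:=(List a -> d), f:=a} | 0 pending]
  bind g := (List d -> List Bool)

Answer: e:=(List a -> d) f:=a g:=(List d -> List Bool)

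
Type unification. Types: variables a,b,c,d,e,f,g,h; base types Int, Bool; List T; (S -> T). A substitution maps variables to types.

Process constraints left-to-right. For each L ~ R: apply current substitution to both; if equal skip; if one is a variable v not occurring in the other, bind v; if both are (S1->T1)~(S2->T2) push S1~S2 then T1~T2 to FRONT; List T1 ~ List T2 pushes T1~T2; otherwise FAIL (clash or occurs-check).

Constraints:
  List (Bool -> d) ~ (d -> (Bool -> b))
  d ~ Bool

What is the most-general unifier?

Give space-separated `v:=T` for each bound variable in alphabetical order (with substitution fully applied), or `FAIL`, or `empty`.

Answer: FAIL

Derivation:
step 1: unify List (Bool -> d) ~ (d -> (Bool -> b))  [subst: {-} | 1 pending]
  clash: List (Bool -> d) vs (d -> (Bool -> b))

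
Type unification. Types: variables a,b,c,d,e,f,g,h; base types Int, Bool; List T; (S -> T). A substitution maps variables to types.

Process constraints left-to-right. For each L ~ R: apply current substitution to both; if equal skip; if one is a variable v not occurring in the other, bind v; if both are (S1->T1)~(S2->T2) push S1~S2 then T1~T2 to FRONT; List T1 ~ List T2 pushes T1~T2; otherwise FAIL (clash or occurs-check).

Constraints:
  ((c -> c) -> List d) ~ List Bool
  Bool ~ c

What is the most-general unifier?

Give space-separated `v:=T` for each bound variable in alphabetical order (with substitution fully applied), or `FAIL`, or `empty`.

Answer: FAIL

Derivation:
step 1: unify ((c -> c) -> List d) ~ List Bool  [subst: {-} | 1 pending]
  clash: ((c -> c) -> List d) vs List Bool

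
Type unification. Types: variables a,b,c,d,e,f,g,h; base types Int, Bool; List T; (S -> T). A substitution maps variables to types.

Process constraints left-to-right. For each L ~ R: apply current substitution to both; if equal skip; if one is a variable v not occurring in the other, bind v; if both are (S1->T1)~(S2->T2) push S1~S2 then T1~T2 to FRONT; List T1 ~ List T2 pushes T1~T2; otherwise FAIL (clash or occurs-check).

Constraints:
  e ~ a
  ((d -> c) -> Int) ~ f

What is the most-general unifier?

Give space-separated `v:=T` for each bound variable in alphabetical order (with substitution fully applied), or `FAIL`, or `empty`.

Answer: e:=a f:=((d -> c) -> Int)

Derivation:
step 1: unify e ~ a  [subst: {-} | 1 pending]
  bind e := a
step 2: unify ((d -> c) -> Int) ~ f  [subst: {e:=a} | 0 pending]
  bind f := ((d -> c) -> Int)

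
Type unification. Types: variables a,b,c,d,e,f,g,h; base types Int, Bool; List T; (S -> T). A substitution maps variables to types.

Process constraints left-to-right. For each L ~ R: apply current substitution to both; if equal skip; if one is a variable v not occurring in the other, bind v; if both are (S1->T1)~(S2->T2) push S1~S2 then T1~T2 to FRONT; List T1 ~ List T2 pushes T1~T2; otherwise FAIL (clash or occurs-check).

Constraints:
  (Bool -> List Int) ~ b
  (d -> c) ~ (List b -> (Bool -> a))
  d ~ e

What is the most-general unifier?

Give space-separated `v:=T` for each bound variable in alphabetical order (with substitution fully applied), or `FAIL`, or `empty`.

Answer: b:=(Bool -> List Int) c:=(Bool -> a) d:=List (Bool -> List Int) e:=List (Bool -> List Int)

Derivation:
step 1: unify (Bool -> List Int) ~ b  [subst: {-} | 2 pending]
  bind b := (Bool -> List Int)
step 2: unify (d -> c) ~ (List (Bool -> List Int) -> (Bool -> a))  [subst: {b:=(Bool -> List Int)} | 1 pending]
  -> decompose arrow: push d~List (Bool -> List Int), c~(Bool -> a)
step 3: unify d ~ List (Bool -> List Int)  [subst: {b:=(Bool -> List Int)} | 2 pending]
  bind d := List (Bool -> List Int)
step 4: unify c ~ (Bool -> a)  [subst: {b:=(Bool -> List Int), d:=List (Bool -> List Int)} | 1 pending]
  bind c := (Bool -> a)
step 5: unify List (Bool -> List Int) ~ e  [subst: {b:=(Bool -> List Int), d:=List (Bool -> List Int), c:=(Bool -> a)} | 0 pending]
  bind e := List (Bool -> List Int)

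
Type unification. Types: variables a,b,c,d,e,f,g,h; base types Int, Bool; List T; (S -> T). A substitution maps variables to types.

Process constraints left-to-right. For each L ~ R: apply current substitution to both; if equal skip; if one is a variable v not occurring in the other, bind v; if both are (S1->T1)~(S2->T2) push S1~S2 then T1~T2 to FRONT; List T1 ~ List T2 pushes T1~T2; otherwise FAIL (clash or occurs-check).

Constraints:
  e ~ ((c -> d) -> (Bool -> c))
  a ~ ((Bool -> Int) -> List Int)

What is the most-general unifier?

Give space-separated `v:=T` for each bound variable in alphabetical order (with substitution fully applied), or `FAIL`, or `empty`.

Answer: a:=((Bool -> Int) -> List Int) e:=((c -> d) -> (Bool -> c))

Derivation:
step 1: unify e ~ ((c -> d) -> (Bool -> c))  [subst: {-} | 1 pending]
  bind e := ((c -> d) -> (Bool -> c))
step 2: unify a ~ ((Bool -> Int) -> List Int)  [subst: {e:=((c -> d) -> (Bool -> c))} | 0 pending]
  bind a := ((Bool -> Int) -> List Int)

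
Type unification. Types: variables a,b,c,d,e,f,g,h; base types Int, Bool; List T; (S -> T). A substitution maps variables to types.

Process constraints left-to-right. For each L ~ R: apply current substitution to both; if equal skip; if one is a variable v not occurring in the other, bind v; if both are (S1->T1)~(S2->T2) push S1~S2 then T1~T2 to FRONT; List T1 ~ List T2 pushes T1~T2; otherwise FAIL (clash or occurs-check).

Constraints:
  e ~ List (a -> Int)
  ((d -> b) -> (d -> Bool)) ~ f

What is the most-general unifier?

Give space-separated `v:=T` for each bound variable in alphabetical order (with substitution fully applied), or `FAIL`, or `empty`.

step 1: unify e ~ List (a -> Int)  [subst: {-} | 1 pending]
  bind e := List (a -> Int)
step 2: unify ((d -> b) -> (d -> Bool)) ~ f  [subst: {e:=List (a -> Int)} | 0 pending]
  bind f := ((d -> b) -> (d -> Bool))

Answer: e:=List (a -> Int) f:=((d -> b) -> (d -> Bool))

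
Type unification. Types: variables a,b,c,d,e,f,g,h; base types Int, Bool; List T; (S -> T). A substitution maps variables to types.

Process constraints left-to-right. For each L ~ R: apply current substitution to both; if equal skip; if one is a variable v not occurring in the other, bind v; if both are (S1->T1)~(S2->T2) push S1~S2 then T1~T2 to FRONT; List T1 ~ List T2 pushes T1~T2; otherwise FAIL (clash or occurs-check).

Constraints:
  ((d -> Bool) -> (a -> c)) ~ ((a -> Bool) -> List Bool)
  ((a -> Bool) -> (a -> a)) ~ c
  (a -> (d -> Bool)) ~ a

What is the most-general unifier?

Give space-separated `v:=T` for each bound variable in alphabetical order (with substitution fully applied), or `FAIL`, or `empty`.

Answer: FAIL

Derivation:
step 1: unify ((d -> Bool) -> (a -> c)) ~ ((a -> Bool) -> List Bool)  [subst: {-} | 2 pending]
  -> decompose arrow: push (d -> Bool)~(a -> Bool), (a -> c)~List Bool
step 2: unify (d -> Bool) ~ (a -> Bool)  [subst: {-} | 3 pending]
  -> decompose arrow: push d~a, Bool~Bool
step 3: unify d ~ a  [subst: {-} | 4 pending]
  bind d := a
step 4: unify Bool ~ Bool  [subst: {d:=a} | 3 pending]
  -> identical, skip
step 5: unify (a -> c) ~ List Bool  [subst: {d:=a} | 2 pending]
  clash: (a -> c) vs List Bool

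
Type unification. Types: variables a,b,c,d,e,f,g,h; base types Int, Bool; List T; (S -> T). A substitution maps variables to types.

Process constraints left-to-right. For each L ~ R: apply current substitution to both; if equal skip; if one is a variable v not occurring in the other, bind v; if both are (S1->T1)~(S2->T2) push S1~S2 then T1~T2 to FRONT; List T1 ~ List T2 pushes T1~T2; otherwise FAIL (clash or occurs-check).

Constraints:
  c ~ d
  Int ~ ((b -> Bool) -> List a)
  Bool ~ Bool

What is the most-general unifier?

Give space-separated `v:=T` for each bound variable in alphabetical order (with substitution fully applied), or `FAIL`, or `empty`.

step 1: unify c ~ d  [subst: {-} | 2 pending]
  bind c := d
step 2: unify Int ~ ((b -> Bool) -> List a)  [subst: {c:=d} | 1 pending]
  clash: Int vs ((b -> Bool) -> List a)

Answer: FAIL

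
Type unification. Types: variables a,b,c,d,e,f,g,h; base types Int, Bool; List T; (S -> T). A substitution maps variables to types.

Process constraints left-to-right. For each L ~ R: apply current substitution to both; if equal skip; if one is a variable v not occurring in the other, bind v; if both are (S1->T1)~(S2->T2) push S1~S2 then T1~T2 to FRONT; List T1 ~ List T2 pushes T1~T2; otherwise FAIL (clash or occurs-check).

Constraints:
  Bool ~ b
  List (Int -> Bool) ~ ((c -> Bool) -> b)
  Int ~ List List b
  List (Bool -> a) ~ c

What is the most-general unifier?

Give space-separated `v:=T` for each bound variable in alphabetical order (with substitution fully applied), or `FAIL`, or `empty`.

Answer: FAIL

Derivation:
step 1: unify Bool ~ b  [subst: {-} | 3 pending]
  bind b := Bool
step 2: unify List (Int -> Bool) ~ ((c -> Bool) -> Bool)  [subst: {b:=Bool} | 2 pending]
  clash: List (Int -> Bool) vs ((c -> Bool) -> Bool)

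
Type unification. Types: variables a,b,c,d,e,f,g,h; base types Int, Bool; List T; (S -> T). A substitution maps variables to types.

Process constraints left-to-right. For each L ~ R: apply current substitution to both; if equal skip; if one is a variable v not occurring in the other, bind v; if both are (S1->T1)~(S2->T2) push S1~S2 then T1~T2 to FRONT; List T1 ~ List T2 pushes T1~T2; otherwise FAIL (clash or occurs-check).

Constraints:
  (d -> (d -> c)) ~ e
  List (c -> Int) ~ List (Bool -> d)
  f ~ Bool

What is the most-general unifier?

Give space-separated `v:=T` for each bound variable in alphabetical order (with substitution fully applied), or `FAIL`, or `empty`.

step 1: unify (d -> (d -> c)) ~ e  [subst: {-} | 2 pending]
  bind e := (d -> (d -> c))
step 2: unify List (c -> Int) ~ List (Bool -> d)  [subst: {e:=(d -> (d -> c))} | 1 pending]
  -> decompose List: push (c -> Int)~(Bool -> d)
step 3: unify (c -> Int) ~ (Bool -> d)  [subst: {e:=(d -> (d -> c))} | 1 pending]
  -> decompose arrow: push c~Bool, Int~d
step 4: unify c ~ Bool  [subst: {e:=(d -> (d -> c))} | 2 pending]
  bind c := Bool
step 5: unify Int ~ d  [subst: {e:=(d -> (d -> c)), c:=Bool} | 1 pending]
  bind d := Int
step 6: unify f ~ Bool  [subst: {e:=(d -> (d -> c)), c:=Bool, d:=Int} | 0 pending]
  bind f := Bool

Answer: c:=Bool d:=Int e:=(Int -> (Int -> Bool)) f:=Bool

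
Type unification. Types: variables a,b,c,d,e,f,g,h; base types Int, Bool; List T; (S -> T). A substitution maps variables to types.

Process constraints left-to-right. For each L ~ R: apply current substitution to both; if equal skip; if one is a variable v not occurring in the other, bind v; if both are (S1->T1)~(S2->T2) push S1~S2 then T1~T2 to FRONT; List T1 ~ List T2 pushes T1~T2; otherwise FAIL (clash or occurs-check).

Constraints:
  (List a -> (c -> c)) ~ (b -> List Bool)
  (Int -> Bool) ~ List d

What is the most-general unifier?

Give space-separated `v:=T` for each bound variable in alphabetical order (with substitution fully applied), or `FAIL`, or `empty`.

step 1: unify (List a -> (c -> c)) ~ (b -> List Bool)  [subst: {-} | 1 pending]
  -> decompose arrow: push List a~b, (c -> c)~List Bool
step 2: unify List a ~ b  [subst: {-} | 2 pending]
  bind b := List a
step 3: unify (c -> c) ~ List Bool  [subst: {b:=List a} | 1 pending]
  clash: (c -> c) vs List Bool

Answer: FAIL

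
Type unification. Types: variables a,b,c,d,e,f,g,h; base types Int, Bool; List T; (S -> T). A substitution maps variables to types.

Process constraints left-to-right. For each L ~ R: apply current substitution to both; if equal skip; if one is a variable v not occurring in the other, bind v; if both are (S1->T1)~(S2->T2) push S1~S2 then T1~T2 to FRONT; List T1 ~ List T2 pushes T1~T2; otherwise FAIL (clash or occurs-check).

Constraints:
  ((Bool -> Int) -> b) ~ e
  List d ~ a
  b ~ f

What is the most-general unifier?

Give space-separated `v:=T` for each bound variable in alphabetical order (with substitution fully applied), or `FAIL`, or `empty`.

step 1: unify ((Bool -> Int) -> b) ~ e  [subst: {-} | 2 pending]
  bind e := ((Bool -> Int) -> b)
step 2: unify List d ~ a  [subst: {e:=((Bool -> Int) -> b)} | 1 pending]
  bind a := List d
step 3: unify b ~ f  [subst: {e:=((Bool -> Int) -> b), a:=List d} | 0 pending]
  bind b := f

Answer: a:=List d b:=f e:=((Bool -> Int) -> f)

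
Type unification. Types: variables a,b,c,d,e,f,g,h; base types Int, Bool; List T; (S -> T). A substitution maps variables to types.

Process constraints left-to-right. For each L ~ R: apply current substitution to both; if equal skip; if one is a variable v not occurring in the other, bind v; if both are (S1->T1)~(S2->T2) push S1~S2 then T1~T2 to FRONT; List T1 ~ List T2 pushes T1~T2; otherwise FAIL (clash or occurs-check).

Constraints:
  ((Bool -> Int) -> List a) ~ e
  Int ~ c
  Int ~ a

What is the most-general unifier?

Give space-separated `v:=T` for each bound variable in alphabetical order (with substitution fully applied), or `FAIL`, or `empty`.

step 1: unify ((Bool -> Int) -> List a) ~ e  [subst: {-} | 2 pending]
  bind e := ((Bool -> Int) -> List a)
step 2: unify Int ~ c  [subst: {e:=((Bool -> Int) -> List a)} | 1 pending]
  bind c := Int
step 3: unify Int ~ a  [subst: {e:=((Bool -> Int) -> List a), c:=Int} | 0 pending]
  bind a := Int

Answer: a:=Int c:=Int e:=((Bool -> Int) -> List Int)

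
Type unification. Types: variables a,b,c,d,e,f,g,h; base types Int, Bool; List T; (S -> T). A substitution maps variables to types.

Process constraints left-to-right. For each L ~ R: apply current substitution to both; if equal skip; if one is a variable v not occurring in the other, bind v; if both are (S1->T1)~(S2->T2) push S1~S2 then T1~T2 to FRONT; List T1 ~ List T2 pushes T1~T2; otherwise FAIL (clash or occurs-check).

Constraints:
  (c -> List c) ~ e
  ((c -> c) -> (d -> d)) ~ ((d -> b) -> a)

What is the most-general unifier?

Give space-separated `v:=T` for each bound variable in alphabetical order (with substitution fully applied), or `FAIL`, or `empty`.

step 1: unify (c -> List c) ~ e  [subst: {-} | 1 pending]
  bind e := (c -> List c)
step 2: unify ((c -> c) -> (d -> d)) ~ ((d -> b) -> a)  [subst: {e:=(c -> List c)} | 0 pending]
  -> decompose arrow: push (c -> c)~(d -> b), (d -> d)~a
step 3: unify (c -> c) ~ (d -> b)  [subst: {e:=(c -> List c)} | 1 pending]
  -> decompose arrow: push c~d, c~b
step 4: unify c ~ d  [subst: {e:=(c -> List c)} | 2 pending]
  bind c := d
step 5: unify d ~ b  [subst: {e:=(c -> List c), c:=d} | 1 pending]
  bind d := b
step 6: unify (b -> b) ~ a  [subst: {e:=(c -> List c), c:=d, d:=b} | 0 pending]
  bind a := (b -> b)

Answer: a:=(b -> b) c:=b d:=b e:=(b -> List b)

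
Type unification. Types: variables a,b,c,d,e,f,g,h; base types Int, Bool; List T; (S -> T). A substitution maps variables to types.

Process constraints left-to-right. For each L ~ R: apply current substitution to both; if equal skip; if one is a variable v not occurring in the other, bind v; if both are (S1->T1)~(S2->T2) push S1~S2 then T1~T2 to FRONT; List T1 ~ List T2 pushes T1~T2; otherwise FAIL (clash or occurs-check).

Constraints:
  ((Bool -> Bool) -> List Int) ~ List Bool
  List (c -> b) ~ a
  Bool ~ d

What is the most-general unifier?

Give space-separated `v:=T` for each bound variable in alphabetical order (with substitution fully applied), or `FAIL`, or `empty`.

step 1: unify ((Bool -> Bool) -> List Int) ~ List Bool  [subst: {-} | 2 pending]
  clash: ((Bool -> Bool) -> List Int) vs List Bool

Answer: FAIL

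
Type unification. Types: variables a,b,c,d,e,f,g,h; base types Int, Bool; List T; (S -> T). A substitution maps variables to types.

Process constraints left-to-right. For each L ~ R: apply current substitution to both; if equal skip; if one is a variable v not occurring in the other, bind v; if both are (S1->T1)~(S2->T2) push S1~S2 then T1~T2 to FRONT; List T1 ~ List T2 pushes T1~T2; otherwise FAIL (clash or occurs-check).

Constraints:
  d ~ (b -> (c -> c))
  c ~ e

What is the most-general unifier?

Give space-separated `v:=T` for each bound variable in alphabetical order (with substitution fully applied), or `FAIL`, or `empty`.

step 1: unify d ~ (b -> (c -> c))  [subst: {-} | 1 pending]
  bind d := (b -> (c -> c))
step 2: unify c ~ e  [subst: {d:=(b -> (c -> c))} | 0 pending]
  bind c := e

Answer: c:=e d:=(b -> (e -> e))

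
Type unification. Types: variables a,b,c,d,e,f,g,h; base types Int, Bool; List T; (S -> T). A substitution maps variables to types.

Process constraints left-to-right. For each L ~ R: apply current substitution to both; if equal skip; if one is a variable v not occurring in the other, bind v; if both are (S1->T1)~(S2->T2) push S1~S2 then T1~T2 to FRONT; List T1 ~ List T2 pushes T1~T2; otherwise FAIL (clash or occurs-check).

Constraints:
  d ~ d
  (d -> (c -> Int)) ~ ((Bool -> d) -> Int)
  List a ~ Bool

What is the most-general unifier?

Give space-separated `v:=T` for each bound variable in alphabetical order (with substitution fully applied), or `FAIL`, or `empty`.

step 1: unify d ~ d  [subst: {-} | 2 pending]
  -> identical, skip
step 2: unify (d -> (c -> Int)) ~ ((Bool -> d) -> Int)  [subst: {-} | 1 pending]
  -> decompose arrow: push d~(Bool -> d), (c -> Int)~Int
step 3: unify d ~ (Bool -> d)  [subst: {-} | 2 pending]
  occurs-check fail: d in (Bool -> d)

Answer: FAIL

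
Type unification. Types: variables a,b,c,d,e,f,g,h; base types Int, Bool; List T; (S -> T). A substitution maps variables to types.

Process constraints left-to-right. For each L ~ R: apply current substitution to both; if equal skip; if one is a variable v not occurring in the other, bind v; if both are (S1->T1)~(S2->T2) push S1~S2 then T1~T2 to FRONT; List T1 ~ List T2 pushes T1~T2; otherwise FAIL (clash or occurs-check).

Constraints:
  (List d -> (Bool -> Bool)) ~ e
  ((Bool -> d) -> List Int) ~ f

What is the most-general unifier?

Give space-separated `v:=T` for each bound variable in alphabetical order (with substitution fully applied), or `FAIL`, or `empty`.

step 1: unify (List d -> (Bool -> Bool)) ~ e  [subst: {-} | 1 pending]
  bind e := (List d -> (Bool -> Bool))
step 2: unify ((Bool -> d) -> List Int) ~ f  [subst: {e:=(List d -> (Bool -> Bool))} | 0 pending]
  bind f := ((Bool -> d) -> List Int)

Answer: e:=(List d -> (Bool -> Bool)) f:=((Bool -> d) -> List Int)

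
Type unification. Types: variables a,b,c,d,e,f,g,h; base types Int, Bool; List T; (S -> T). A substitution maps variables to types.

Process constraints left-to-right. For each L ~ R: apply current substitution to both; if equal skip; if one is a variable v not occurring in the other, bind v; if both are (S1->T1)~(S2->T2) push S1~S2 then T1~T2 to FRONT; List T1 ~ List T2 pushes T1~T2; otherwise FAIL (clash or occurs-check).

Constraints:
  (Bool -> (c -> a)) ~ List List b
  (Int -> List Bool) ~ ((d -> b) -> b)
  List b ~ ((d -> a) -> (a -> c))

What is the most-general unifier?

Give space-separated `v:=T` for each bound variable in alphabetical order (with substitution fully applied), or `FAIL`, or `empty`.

step 1: unify (Bool -> (c -> a)) ~ List List b  [subst: {-} | 2 pending]
  clash: (Bool -> (c -> a)) vs List List b

Answer: FAIL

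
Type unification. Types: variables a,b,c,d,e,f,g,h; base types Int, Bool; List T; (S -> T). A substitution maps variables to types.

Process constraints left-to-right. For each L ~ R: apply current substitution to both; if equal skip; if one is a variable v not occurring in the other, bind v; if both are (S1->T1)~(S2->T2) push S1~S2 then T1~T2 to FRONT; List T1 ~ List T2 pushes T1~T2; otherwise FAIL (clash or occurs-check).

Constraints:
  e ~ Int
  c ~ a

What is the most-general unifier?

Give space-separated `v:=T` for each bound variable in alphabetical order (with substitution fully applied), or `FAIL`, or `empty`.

step 1: unify e ~ Int  [subst: {-} | 1 pending]
  bind e := Int
step 2: unify c ~ a  [subst: {e:=Int} | 0 pending]
  bind c := a

Answer: c:=a e:=Int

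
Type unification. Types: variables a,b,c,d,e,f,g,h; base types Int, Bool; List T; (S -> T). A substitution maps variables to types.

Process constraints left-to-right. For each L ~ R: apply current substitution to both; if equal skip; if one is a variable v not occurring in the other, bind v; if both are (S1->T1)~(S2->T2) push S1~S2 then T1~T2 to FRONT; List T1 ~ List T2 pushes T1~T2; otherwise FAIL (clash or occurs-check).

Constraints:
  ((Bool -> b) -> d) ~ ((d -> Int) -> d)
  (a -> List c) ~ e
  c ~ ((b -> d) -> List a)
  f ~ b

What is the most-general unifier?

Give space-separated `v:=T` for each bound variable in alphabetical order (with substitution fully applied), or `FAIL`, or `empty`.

step 1: unify ((Bool -> b) -> d) ~ ((d -> Int) -> d)  [subst: {-} | 3 pending]
  -> decompose arrow: push (Bool -> b)~(d -> Int), d~d
step 2: unify (Bool -> b) ~ (d -> Int)  [subst: {-} | 4 pending]
  -> decompose arrow: push Bool~d, b~Int
step 3: unify Bool ~ d  [subst: {-} | 5 pending]
  bind d := Bool
step 4: unify b ~ Int  [subst: {d:=Bool} | 4 pending]
  bind b := Int
step 5: unify Bool ~ Bool  [subst: {d:=Bool, b:=Int} | 3 pending]
  -> identical, skip
step 6: unify (a -> List c) ~ e  [subst: {d:=Bool, b:=Int} | 2 pending]
  bind e := (a -> List c)
step 7: unify c ~ ((Int -> Bool) -> List a)  [subst: {d:=Bool, b:=Int, e:=(a -> List c)} | 1 pending]
  bind c := ((Int -> Bool) -> List a)
step 8: unify f ~ Int  [subst: {d:=Bool, b:=Int, e:=(a -> List c), c:=((Int -> Bool) -> List a)} | 0 pending]
  bind f := Int

Answer: b:=Int c:=((Int -> Bool) -> List a) d:=Bool e:=(a -> List ((Int -> Bool) -> List a)) f:=Int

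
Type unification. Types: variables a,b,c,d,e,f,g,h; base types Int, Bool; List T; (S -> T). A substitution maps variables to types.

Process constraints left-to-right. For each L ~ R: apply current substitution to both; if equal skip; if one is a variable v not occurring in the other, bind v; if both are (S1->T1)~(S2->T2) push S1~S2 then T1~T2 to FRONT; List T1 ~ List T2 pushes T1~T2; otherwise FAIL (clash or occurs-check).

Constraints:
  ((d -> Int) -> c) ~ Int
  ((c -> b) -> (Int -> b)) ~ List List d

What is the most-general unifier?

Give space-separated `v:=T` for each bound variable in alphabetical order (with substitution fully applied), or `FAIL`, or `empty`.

Answer: FAIL

Derivation:
step 1: unify ((d -> Int) -> c) ~ Int  [subst: {-} | 1 pending]
  clash: ((d -> Int) -> c) vs Int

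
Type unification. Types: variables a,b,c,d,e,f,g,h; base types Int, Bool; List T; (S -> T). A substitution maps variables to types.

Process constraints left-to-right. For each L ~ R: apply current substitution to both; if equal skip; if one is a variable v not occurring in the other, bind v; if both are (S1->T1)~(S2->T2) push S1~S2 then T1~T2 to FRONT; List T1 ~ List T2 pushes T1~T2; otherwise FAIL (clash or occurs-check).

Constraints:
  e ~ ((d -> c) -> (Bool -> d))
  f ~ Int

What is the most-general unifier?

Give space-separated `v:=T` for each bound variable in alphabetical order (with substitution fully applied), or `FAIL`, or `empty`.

step 1: unify e ~ ((d -> c) -> (Bool -> d))  [subst: {-} | 1 pending]
  bind e := ((d -> c) -> (Bool -> d))
step 2: unify f ~ Int  [subst: {e:=((d -> c) -> (Bool -> d))} | 0 pending]
  bind f := Int

Answer: e:=((d -> c) -> (Bool -> d)) f:=Int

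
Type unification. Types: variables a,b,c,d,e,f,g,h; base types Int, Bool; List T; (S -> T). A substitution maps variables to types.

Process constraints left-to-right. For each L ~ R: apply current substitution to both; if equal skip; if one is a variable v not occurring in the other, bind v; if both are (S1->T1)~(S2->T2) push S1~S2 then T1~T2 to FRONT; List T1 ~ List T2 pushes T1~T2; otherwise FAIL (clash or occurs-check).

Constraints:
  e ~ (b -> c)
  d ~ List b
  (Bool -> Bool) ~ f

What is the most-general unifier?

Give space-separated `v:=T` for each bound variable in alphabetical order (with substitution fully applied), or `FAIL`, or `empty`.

step 1: unify e ~ (b -> c)  [subst: {-} | 2 pending]
  bind e := (b -> c)
step 2: unify d ~ List b  [subst: {e:=(b -> c)} | 1 pending]
  bind d := List b
step 3: unify (Bool -> Bool) ~ f  [subst: {e:=(b -> c), d:=List b} | 0 pending]
  bind f := (Bool -> Bool)

Answer: d:=List b e:=(b -> c) f:=(Bool -> Bool)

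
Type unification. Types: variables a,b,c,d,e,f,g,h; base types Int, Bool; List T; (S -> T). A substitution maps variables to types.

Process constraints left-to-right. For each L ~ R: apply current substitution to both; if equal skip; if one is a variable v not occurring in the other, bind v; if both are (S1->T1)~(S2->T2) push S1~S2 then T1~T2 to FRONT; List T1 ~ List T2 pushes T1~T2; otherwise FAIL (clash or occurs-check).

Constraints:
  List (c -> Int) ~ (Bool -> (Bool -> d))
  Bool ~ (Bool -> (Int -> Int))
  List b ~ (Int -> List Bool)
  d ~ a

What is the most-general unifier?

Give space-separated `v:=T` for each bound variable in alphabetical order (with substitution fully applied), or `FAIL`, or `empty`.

Answer: FAIL

Derivation:
step 1: unify List (c -> Int) ~ (Bool -> (Bool -> d))  [subst: {-} | 3 pending]
  clash: List (c -> Int) vs (Bool -> (Bool -> d))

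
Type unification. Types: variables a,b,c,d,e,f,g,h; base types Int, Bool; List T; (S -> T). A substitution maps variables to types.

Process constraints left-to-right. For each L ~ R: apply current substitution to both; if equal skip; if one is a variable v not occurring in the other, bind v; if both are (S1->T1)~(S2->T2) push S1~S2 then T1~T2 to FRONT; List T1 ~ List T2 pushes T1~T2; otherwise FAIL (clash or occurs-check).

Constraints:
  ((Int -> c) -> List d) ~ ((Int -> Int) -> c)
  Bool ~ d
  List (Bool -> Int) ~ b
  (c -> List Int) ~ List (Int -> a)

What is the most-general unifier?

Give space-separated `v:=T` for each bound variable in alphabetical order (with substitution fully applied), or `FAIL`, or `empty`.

step 1: unify ((Int -> c) -> List d) ~ ((Int -> Int) -> c)  [subst: {-} | 3 pending]
  -> decompose arrow: push (Int -> c)~(Int -> Int), List d~c
step 2: unify (Int -> c) ~ (Int -> Int)  [subst: {-} | 4 pending]
  -> decompose arrow: push Int~Int, c~Int
step 3: unify Int ~ Int  [subst: {-} | 5 pending]
  -> identical, skip
step 4: unify c ~ Int  [subst: {-} | 4 pending]
  bind c := Int
step 5: unify List d ~ Int  [subst: {c:=Int} | 3 pending]
  clash: List d vs Int

Answer: FAIL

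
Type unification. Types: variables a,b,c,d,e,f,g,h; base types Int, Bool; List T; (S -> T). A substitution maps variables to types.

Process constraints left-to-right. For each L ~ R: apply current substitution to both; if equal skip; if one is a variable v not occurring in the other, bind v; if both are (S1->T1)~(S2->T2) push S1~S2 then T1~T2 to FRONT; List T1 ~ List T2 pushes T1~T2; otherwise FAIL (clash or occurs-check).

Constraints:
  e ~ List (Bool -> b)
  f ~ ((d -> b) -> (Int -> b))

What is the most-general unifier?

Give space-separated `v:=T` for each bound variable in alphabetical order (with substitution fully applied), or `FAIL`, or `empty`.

step 1: unify e ~ List (Bool -> b)  [subst: {-} | 1 pending]
  bind e := List (Bool -> b)
step 2: unify f ~ ((d -> b) -> (Int -> b))  [subst: {e:=List (Bool -> b)} | 0 pending]
  bind f := ((d -> b) -> (Int -> b))

Answer: e:=List (Bool -> b) f:=((d -> b) -> (Int -> b))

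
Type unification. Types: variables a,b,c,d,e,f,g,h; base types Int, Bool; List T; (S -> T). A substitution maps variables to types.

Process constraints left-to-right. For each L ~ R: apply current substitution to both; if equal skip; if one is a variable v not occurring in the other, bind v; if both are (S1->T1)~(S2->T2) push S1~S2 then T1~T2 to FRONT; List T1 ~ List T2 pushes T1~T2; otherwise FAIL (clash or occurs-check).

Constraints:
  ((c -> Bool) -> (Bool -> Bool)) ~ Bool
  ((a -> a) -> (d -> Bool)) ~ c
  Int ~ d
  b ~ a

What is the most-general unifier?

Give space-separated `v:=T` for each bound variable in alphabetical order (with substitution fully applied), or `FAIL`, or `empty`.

Answer: FAIL

Derivation:
step 1: unify ((c -> Bool) -> (Bool -> Bool)) ~ Bool  [subst: {-} | 3 pending]
  clash: ((c -> Bool) -> (Bool -> Bool)) vs Bool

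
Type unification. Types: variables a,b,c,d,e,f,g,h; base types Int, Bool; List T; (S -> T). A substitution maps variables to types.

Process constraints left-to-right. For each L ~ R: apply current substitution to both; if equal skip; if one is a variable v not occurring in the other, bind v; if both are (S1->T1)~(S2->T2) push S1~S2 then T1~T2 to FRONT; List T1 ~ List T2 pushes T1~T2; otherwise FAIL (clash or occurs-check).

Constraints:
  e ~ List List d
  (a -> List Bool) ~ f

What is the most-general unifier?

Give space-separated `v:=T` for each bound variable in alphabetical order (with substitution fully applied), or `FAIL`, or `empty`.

step 1: unify e ~ List List d  [subst: {-} | 1 pending]
  bind e := List List d
step 2: unify (a -> List Bool) ~ f  [subst: {e:=List List d} | 0 pending]
  bind f := (a -> List Bool)

Answer: e:=List List d f:=(a -> List Bool)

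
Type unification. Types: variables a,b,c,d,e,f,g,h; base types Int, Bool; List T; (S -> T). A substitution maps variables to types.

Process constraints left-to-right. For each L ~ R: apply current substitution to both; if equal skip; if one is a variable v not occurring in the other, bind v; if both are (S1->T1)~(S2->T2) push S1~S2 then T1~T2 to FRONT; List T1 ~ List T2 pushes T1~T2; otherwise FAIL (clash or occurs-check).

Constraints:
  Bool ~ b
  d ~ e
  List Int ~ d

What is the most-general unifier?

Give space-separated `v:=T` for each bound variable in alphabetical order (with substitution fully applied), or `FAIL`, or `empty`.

step 1: unify Bool ~ b  [subst: {-} | 2 pending]
  bind b := Bool
step 2: unify d ~ e  [subst: {b:=Bool} | 1 pending]
  bind d := e
step 3: unify List Int ~ e  [subst: {b:=Bool, d:=e} | 0 pending]
  bind e := List Int

Answer: b:=Bool d:=List Int e:=List Int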